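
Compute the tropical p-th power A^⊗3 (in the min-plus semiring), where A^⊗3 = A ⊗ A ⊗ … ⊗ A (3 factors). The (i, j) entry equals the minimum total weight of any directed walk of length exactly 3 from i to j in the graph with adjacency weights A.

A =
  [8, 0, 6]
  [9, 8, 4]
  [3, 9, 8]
A^⊗3 =
  [7, 9, 12]
  [15, 7, 13]
  [12, 11, 7]

Each entry (A^⊗3)_ij equals the minimum over all length-3 walks i = v_0 → v_1 → … → v_3 = j of Σ_t A[v_t][v_{t+1}]. For example, for (i, j) = (0, 2) we minimise over 9 possible intermediate vertex sequences; the minimum is 12, attained along the walk 0 → 0 → 1 → 2.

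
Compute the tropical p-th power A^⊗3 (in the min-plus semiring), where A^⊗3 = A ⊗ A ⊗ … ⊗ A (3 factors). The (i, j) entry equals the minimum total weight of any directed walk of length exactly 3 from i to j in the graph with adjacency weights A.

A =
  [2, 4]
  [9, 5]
A^⊗3 =
  [6, 8]
  [13, 15]

Each entry (A^⊗3)_ij equals the minimum over all length-3 walks i = v_0 → v_1 → … → v_3 = j of Σ_t A[v_t][v_{t+1}]. For example, for (i, j) = (0, 1) we minimise over 4 possible intermediate vertex sequences; the minimum is 8, attained along the walk 0 → 0 → 0 → 1.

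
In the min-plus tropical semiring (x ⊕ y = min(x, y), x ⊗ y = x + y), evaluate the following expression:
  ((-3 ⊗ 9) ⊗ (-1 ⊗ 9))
((-3 ⊗ 9) ⊗ (-1 ⊗ 9)) = 14

Expand innermost to outermost. Recall ⊕ takes the minimum of its arguments and ⊗ takes their sum. Working out the expression ((-3 ⊗ 9) ⊗ (-1 ⊗ 9)) gives 14.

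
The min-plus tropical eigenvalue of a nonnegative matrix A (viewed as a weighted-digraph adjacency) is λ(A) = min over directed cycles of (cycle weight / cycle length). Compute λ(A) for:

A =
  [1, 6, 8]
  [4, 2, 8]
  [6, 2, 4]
λ(A) = 1

Enumerate directed cycles and compute their means (weight / length). Sample:
  cycle 0 → 0: weight = 1, length = 1, mean = 1/1 ≈ 1.000
  cycle 1 → 1: weight = 2, length = 1, mean = 2/1 ≈ 2.000
  cycle 2 → 2: weight = 4, length = 1, mean = 4/1 ≈ 4.000
  cycle 0 → 1 → 0: weight = 10, length = 2, mean = 10/2 ≈ 5.000
  cycle 0 → 2 → 0: weight = 14, length = 2, mean = 14/2 ≈ 7.000
  cycle 1 → 0 → 1: weight = 10, length = 2, mean = 10/2 ≈ 5.000
Minimum mean = 1.000, attained e.g. along the cycle 0 → 0 with weight 1 and length 1. So λ(A) = 1/1 = 1.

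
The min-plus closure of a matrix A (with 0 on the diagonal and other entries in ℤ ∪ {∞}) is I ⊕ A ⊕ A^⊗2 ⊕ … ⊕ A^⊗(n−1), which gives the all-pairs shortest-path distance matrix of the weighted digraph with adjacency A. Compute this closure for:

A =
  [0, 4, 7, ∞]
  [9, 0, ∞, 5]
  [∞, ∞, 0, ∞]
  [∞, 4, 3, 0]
Closure =
  [0, 4, 7, 9]
  [9, 0, 8, 5]
  [∞, ∞, 0, ∞]
  [13, 4, 3, 0]

This is the Floyd-Warshall all-pairs shortest-path computation. For each intermediate vertex k = 0, 1, …, 3, update dist[i][j] ← min(dist[i][j], dist[i][k] + dist[k][j]). The final matrix gives, for each (i, j), the minimum total weight of any directed path from i to j (possibly empty when i = j).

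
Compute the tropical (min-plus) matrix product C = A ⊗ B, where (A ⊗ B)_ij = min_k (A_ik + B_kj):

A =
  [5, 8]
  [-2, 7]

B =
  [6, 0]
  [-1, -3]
A ⊗ B =
  [7, 5]
  [4, -2]

Apply the min-plus product entry-by-entry:
  C[0][0] = min over k of (A[0][0] + B[0][0] = 5 + 6 = 11, A[0][1] + B[1][0] = 8 + -1 = 7) = 7 (attained at k = 1)
  C[0][1] = min over k of (A[0][0] + B[0][1] = 5 + 0 = 5, A[0][1] + B[1][1] = 8 + -3 = 5) = 5 (attained at k = 0)
  C[1][0] = min over k of (A[1][0] + B[0][0] = -2 + 6 = 4, A[1][1] + B[1][0] = 7 + -1 = 6) = 4 (attained at k = 0)
  C[1][1] = min over k of (A[1][0] + B[0][1] = -2 + 0 = -2, A[1][1] + B[1][1] = 7 + -3 = 4) = -2 (attained at k = 0)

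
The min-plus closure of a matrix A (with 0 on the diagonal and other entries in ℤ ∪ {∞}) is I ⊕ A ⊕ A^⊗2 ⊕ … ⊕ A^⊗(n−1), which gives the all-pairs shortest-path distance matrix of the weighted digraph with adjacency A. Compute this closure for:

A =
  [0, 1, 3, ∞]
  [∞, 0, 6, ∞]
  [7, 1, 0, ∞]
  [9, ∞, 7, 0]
Closure =
  [0, 1, 3, ∞]
  [13, 0, 6, ∞]
  [7, 1, 0, ∞]
  [9, 8, 7, 0]

This is the Floyd-Warshall all-pairs shortest-path computation. For each intermediate vertex k = 0, 1, …, 3, update dist[i][j] ← min(dist[i][j], dist[i][k] + dist[k][j]). The final matrix gives, for each (i, j), the minimum total weight of any directed path from i to j (possibly empty when i = j).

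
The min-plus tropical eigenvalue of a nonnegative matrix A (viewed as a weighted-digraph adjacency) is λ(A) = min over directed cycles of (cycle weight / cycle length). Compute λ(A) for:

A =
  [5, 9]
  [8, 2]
λ(A) = 2

Enumerate directed cycles and compute their means (weight / length). Sample:
  cycle 0 → 0: weight = 5, length = 1, mean = 5/1 ≈ 5.000
  cycle 1 → 1: weight = 2, length = 1, mean = 2/1 ≈ 2.000
  cycle 0 → 1 → 0: weight = 17, length = 2, mean = 17/2 ≈ 8.500
  cycle 1 → 0 → 1: weight = 17, length = 2, mean = 17/2 ≈ 8.500
Minimum mean = 2.000, attained e.g. along the cycle 1 → 1 with weight 2 and length 1. So λ(A) = 2/1 = 2.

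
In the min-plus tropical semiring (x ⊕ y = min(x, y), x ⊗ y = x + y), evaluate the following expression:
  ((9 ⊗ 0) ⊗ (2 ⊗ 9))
((9 ⊗ 0) ⊗ (2 ⊗ 9)) = 20

Expand innermost to outermost. Recall ⊕ takes the minimum of its arguments and ⊗ takes their sum. Working out the expression ((9 ⊗ 0) ⊗ (2 ⊗ 9)) gives 20.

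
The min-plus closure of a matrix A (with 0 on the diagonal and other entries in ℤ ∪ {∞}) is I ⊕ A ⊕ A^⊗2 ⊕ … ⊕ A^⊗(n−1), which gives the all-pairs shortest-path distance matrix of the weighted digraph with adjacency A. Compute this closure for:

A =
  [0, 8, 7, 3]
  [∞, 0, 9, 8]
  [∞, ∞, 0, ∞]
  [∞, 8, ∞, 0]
Closure =
  [0, 8, 7, 3]
  [∞, 0, 9, 8]
  [∞, ∞, 0, ∞]
  [∞, 8, 17, 0]

This is the Floyd-Warshall all-pairs shortest-path computation. For each intermediate vertex k = 0, 1, …, 3, update dist[i][j] ← min(dist[i][j], dist[i][k] + dist[k][j]). The final matrix gives, for each (i, j), the minimum total weight of any directed path from i to j (possibly empty when i = j).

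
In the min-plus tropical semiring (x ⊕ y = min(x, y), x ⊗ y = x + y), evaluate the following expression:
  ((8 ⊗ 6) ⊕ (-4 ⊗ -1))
((8 ⊗ 6) ⊕ (-4 ⊗ -1)) = -5

Expand innermost to outermost. Recall ⊕ takes the minimum of its arguments and ⊗ takes their sum. Working out the expression ((8 ⊗ 6) ⊕ (-4 ⊗ -1)) gives -5.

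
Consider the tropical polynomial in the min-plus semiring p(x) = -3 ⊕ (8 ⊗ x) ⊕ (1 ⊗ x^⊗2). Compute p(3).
p(3) = -3

A tropical monomial a ⊗ x^⊗i evaluates to a + i · x. Evaluating each term at x = 3:
  Term 0 contributes -3 + 0 · 3 = -3
  Term 1 contributes 8 + 1 · 3 = 11
  Term 2 contributes 1 + 2 · 3 = 7
p(3) = ⊕ of these = min[-3, 11, 7] = -3.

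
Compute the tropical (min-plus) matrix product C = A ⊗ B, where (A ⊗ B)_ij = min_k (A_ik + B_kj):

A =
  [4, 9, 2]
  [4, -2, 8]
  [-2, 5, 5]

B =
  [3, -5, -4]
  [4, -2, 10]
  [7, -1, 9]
A ⊗ B =
  [7, -1, 0]
  [2, -4, 0]
  [1, -7, -6]

Apply the min-plus product entry-by-entry:
  C[0][0] = min over k of (A[0][0] + B[0][0] = 4 + 3 = 7, A[0][1] + B[1][0] = 9 + 4 = 13, A[0][2] + B[2][0] = 2 + 7 = 9) = 7 (attained at k = 0)
  C[0][1] = min over k of (A[0][0] + B[0][1] = 4 + -5 = -1, A[0][1] + B[1][1] = 9 + -2 = 7, A[0][2] + B[2][1] = 2 + -1 = 1) = -1 (attained at k = 0)
  C[0][2] = min over k of (A[0][0] + B[0][2] = 4 + -4 = 0, A[0][1] + B[1][2] = 9 + 10 = 19, A[0][2] + B[2][2] = 2 + 9 = 11) = 0 (attained at k = 0)
  C[1][0] = min over k of (A[1][0] + B[0][0] = 4 + 3 = 7, A[1][1] + B[1][0] = -2 + 4 = 2, A[1][2] + B[2][0] = 8 + 7 = 15) = 2 (attained at k = 1)
  C[1][1] = min over k of (A[1][0] + B[0][1] = 4 + -5 = -1, A[1][1] + B[1][1] = -2 + -2 = -4, A[1][2] + B[2][1] = 8 + -1 = 7) = -4 (attained at k = 1)
  C[1][2] = min over k of (A[1][0] + B[0][2] = 4 + -4 = 0, A[1][1] + B[1][2] = -2 + 10 = 8, A[1][2] + B[2][2] = 8 + 9 = 17) = 0 (attained at k = 0)
  C[2][0] = min over k of (A[2][0] + B[0][0] = -2 + 3 = 1, A[2][1] + B[1][0] = 5 + 4 = 9, A[2][2] + B[2][0] = 5 + 7 = 12) = 1 (attained at k = 0)
  C[2][1] = min over k of (A[2][0] + B[0][1] = -2 + -5 = -7, A[2][1] + B[1][1] = 5 + -2 = 3, A[2][2] + B[2][1] = 5 + -1 = 4) = -7 (attained at k = 0)
  C[2][2] = min over k of (A[2][0] + B[0][2] = -2 + -4 = -6, A[2][1] + B[1][2] = 5 + 10 = 15, A[2][2] + B[2][2] = 5 + 9 = 14) = -6 (attained at k = 0)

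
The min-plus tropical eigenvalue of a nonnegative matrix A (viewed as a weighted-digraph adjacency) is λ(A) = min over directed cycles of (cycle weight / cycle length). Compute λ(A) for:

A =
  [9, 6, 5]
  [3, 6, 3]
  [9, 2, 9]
λ(A) = 5/2

Enumerate directed cycles and compute their means (weight / length). Sample:
  cycle 0 → 0: weight = 9, length = 1, mean = 9/1 ≈ 9.000
  cycle 1 → 1: weight = 6, length = 1, mean = 6/1 ≈ 6.000
  cycle 2 → 2: weight = 9, length = 1, mean = 9/1 ≈ 9.000
  cycle 0 → 1 → 0: weight = 9, length = 2, mean = 9/2 ≈ 4.500
  cycle 0 → 2 → 0: weight = 14, length = 2, mean = 14/2 ≈ 7.000
  cycle 1 → 0 → 1: weight = 9, length = 2, mean = 9/2 ≈ 4.500
Minimum mean = 2.500, attained e.g. along the cycle 1 → 2 → 1 with weight 5 and length 2. So λ(A) = 5/2 = 5/2.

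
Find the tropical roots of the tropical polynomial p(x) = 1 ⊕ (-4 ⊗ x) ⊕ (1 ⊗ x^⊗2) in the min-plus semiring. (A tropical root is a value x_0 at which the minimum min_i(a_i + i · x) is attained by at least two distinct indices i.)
Roots: {-5, 5}

Each tropical root is a break point of the lower envelope of the lines y = a_i + i · x (there are 3 lines, with slopes 0, 1, ..., 2). Only the lines that attain the minimum somewhere contribute to roots; other lines are dominated. Here the surviving (envelope) indices are i = 2, i = 1, i = 0.
Intersections between consecutive envelope lines give the roots: for adjacent envelope indices i < j the intersection is x = (a_i − a_j) / (j − i). Reading off the sorted break points: {-5, 5}.
Verification: at each break x_0, at least two indices attain the minimum of min_i(a_i + i · x_0).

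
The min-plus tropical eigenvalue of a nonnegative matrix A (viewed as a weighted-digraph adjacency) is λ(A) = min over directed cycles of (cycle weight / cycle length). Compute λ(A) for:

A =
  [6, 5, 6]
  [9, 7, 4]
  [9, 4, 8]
λ(A) = 4

Enumerate directed cycles and compute their means (weight / length). Sample:
  cycle 0 → 0: weight = 6, length = 1, mean = 6/1 ≈ 6.000
  cycle 1 → 1: weight = 7, length = 1, mean = 7/1 ≈ 7.000
  cycle 2 → 2: weight = 8, length = 1, mean = 8/1 ≈ 8.000
  cycle 0 → 1 → 0: weight = 14, length = 2, mean = 14/2 ≈ 7.000
  cycle 0 → 2 → 0: weight = 15, length = 2, mean = 15/2 ≈ 7.500
  cycle 1 → 0 → 1: weight = 14, length = 2, mean = 14/2 ≈ 7.000
Minimum mean = 4.000, attained e.g. along the cycle 1 → 2 → 1 with weight 8 and length 2. So λ(A) = 8/2 = 4.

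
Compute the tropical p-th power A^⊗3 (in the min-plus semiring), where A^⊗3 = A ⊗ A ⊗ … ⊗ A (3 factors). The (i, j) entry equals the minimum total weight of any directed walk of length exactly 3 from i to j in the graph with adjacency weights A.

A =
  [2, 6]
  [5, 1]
A^⊗3 =
  [6, 8]
  [7, 3]

Each entry (A^⊗3)_ij equals the minimum over all length-3 walks i = v_0 → v_1 → … → v_3 = j of Σ_t A[v_t][v_{t+1}]. For example, for (i, j) = (0, 1) we minimise over 4 possible intermediate vertex sequences; the minimum is 8, attained along the walk 0 → 1 → 1 → 1.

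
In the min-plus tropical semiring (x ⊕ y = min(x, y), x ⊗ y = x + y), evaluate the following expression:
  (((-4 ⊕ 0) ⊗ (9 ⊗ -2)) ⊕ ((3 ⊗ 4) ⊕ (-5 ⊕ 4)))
(((-4 ⊕ 0) ⊗ (9 ⊗ -2)) ⊕ ((3 ⊗ 4) ⊕ (-5 ⊕ 4))) = -5

Expand innermost to outermost. Recall ⊕ takes the minimum of its arguments and ⊗ takes their sum. Working out the expression (((-4 ⊕ 0) ⊗ (9 ⊗ -2)) ⊕ ((3 ⊗ 4) ⊕ (-5 ⊕ 4))) gives -5.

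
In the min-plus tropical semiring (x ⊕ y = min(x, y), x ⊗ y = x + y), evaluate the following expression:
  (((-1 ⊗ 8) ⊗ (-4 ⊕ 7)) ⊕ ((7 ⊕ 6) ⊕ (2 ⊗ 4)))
(((-1 ⊗ 8) ⊗ (-4 ⊕ 7)) ⊕ ((7 ⊕ 6) ⊕ (2 ⊗ 4))) = 3

Expand innermost to outermost. Recall ⊕ takes the minimum of its arguments and ⊗ takes their sum. Working out the expression (((-1 ⊗ 8) ⊗ (-4 ⊕ 7)) ⊕ ((7 ⊕ 6) ⊕ (2 ⊗ 4))) gives 3.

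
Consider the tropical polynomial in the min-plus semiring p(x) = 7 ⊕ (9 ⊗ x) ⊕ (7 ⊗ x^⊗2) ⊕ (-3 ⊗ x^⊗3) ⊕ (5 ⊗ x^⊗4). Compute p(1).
p(1) = 0

A tropical monomial a ⊗ x^⊗i evaluates to a + i · x. Evaluating each term at x = 1:
  Term 0 contributes 7 + 0 · 1 = 7
  Term 1 contributes 9 + 1 · 1 = 10
  Term 2 contributes 7 + 2 · 1 = 9
  Term 3 contributes -3 + 3 · 1 = 0
  Term 4 contributes 5 + 4 · 1 = 9
p(1) = ⊕ of these = min[7, 10, 9, 0, 9] = 0.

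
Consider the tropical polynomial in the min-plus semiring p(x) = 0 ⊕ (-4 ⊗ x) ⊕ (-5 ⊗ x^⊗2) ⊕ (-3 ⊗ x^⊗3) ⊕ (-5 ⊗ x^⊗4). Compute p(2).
p(2) = -2

A tropical monomial a ⊗ x^⊗i evaluates to a + i · x. Evaluating each term at x = 2:
  Term 0 contributes 0 + 0 · 2 = 0
  Term 1 contributes -4 + 1 · 2 = -2
  Term 2 contributes -5 + 2 · 2 = -1
  Term 3 contributes -3 + 3 · 2 = 3
  Term 4 contributes -5 + 4 · 2 = 3
p(2) = ⊕ of these = min[0, -2, -1, 3, 3] = -2.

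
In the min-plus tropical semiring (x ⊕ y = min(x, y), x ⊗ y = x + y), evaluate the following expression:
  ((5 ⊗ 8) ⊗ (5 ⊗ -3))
((5 ⊗ 8) ⊗ (5 ⊗ -3)) = 15

Expand innermost to outermost. Recall ⊕ takes the minimum of its arguments and ⊗ takes their sum. Working out the expression ((5 ⊗ 8) ⊗ (5 ⊗ -3)) gives 15.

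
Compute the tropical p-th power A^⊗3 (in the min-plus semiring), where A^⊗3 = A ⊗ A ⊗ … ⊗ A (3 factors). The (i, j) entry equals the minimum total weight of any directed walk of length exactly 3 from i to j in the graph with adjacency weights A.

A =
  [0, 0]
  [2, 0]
A^⊗3 =
  [0, 0]
  [2, 0]

Each entry (A^⊗3)_ij equals the minimum over all length-3 walks i = v_0 → v_1 → … → v_3 = j of Σ_t A[v_t][v_{t+1}]. For example, for (i, j) = (0, 1) we minimise over 4 possible intermediate vertex sequences; the minimum is 0, attained along the walk 0 → 0 → 0 → 1.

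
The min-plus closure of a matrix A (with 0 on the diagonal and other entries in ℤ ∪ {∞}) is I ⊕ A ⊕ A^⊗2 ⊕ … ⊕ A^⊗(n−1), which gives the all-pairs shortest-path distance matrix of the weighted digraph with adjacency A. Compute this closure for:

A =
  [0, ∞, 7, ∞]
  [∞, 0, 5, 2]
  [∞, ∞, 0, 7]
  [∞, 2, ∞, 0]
Closure =
  [0, 16, 7, 14]
  [∞, 0, 5, 2]
  [∞, 9, 0, 7]
  [∞, 2, 7, 0]

This is the Floyd-Warshall all-pairs shortest-path computation. For each intermediate vertex k = 0, 1, …, 3, update dist[i][j] ← min(dist[i][j], dist[i][k] + dist[k][j]). The final matrix gives, for each (i, j), the minimum total weight of any directed path from i to j (possibly empty when i = j).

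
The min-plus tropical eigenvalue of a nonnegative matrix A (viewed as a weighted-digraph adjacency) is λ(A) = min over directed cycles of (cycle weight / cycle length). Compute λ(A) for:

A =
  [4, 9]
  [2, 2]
λ(A) = 2

Enumerate directed cycles and compute their means (weight / length). Sample:
  cycle 0 → 0: weight = 4, length = 1, mean = 4/1 ≈ 4.000
  cycle 1 → 1: weight = 2, length = 1, mean = 2/1 ≈ 2.000
  cycle 0 → 1 → 0: weight = 11, length = 2, mean = 11/2 ≈ 5.500
  cycle 1 → 0 → 1: weight = 11, length = 2, mean = 11/2 ≈ 5.500
Minimum mean = 2.000, attained e.g. along the cycle 1 → 1 with weight 2 and length 1. So λ(A) = 2/1 = 2.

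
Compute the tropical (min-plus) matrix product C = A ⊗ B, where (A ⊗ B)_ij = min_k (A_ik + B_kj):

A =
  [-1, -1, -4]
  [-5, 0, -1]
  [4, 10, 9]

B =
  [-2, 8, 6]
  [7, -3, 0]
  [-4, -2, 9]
A ⊗ B =
  [-8, -6, -1]
  [-7, -3, 0]
  [2, 7, 10]

Apply the min-plus product entry-by-entry:
  C[0][0] = min over k of (A[0][0] + B[0][0] = -1 + -2 = -3, A[0][1] + B[1][0] = -1 + 7 = 6, A[0][2] + B[2][0] = -4 + -4 = -8) = -8 (attained at k = 2)
  C[0][1] = min over k of (A[0][0] + B[0][1] = -1 + 8 = 7, A[0][1] + B[1][1] = -1 + -3 = -4, A[0][2] + B[2][1] = -4 + -2 = -6) = -6 (attained at k = 2)
  C[0][2] = min over k of (A[0][0] + B[0][2] = -1 + 6 = 5, A[0][1] + B[1][2] = -1 + 0 = -1, A[0][2] + B[2][2] = -4 + 9 = 5) = -1 (attained at k = 1)
  C[1][0] = min over k of (A[1][0] + B[0][0] = -5 + -2 = -7, A[1][1] + B[1][0] = 0 + 7 = 7, A[1][2] + B[2][0] = -1 + -4 = -5) = -7 (attained at k = 0)
  C[1][1] = min over k of (A[1][0] + B[0][1] = -5 + 8 = 3, A[1][1] + B[1][1] = 0 + -3 = -3, A[1][2] + B[2][1] = -1 + -2 = -3) = -3 (attained at k = 1)
  C[1][2] = min over k of (A[1][0] + B[0][2] = -5 + 6 = 1, A[1][1] + B[1][2] = 0 + 0 = 0, A[1][2] + B[2][2] = -1 + 9 = 8) = 0 (attained at k = 1)
  C[2][0] = min over k of (A[2][0] + B[0][0] = 4 + -2 = 2, A[2][1] + B[1][0] = 10 + 7 = 17, A[2][2] + B[2][0] = 9 + -4 = 5) = 2 (attained at k = 0)
  C[2][1] = min over k of (A[2][0] + B[0][1] = 4 + 8 = 12, A[2][1] + B[1][1] = 10 + -3 = 7, A[2][2] + B[2][1] = 9 + -2 = 7) = 7 (attained at k = 1)
  C[2][2] = min over k of (A[2][0] + B[0][2] = 4 + 6 = 10, A[2][1] + B[1][2] = 10 + 0 = 10, A[2][2] + B[2][2] = 9 + 9 = 18) = 10 (attained at k = 0)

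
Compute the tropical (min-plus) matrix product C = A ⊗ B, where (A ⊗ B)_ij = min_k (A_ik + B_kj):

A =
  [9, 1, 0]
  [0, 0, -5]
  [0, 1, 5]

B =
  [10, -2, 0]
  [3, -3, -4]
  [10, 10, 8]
A ⊗ B =
  [4, -2, -3]
  [3, -3, -4]
  [4, -2, -3]

Apply the min-plus product entry-by-entry:
  C[0][0] = min over k of (A[0][0] + B[0][0] = 9 + 10 = 19, A[0][1] + B[1][0] = 1 + 3 = 4, A[0][2] + B[2][0] = 0 + 10 = 10) = 4 (attained at k = 1)
  C[0][1] = min over k of (A[0][0] + B[0][1] = 9 + -2 = 7, A[0][1] + B[1][1] = 1 + -3 = -2, A[0][2] + B[2][1] = 0 + 10 = 10) = -2 (attained at k = 1)
  C[0][2] = min over k of (A[0][0] + B[0][2] = 9 + 0 = 9, A[0][1] + B[1][2] = 1 + -4 = -3, A[0][2] + B[2][2] = 0 + 8 = 8) = -3 (attained at k = 1)
  C[1][0] = min over k of (A[1][0] + B[0][0] = 0 + 10 = 10, A[1][1] + B[1][0] = 0 + 3 = 3, A[1][2] + B[2][0] = -5 + 10 = 5) = 3 (attained at k = 1)
  C[1][1] = min over k of (A[1][0] + B[0][1] = 0 + -2 = -2, A[1][1] + B[1][1] = 0 + -3 = -3, A[1][2] + B[2][1] = -5 + 10 = 5) = -3 (attained at k = 1)
  C[1][2] = min over k of (A[1][0] + B[0][2] = 0 + 0 = 0, A[1][1] + B[1][2] = 0 + -4 = -4, A[1][2] + B[2][2] = -5 + 8 = 3) = -4 (attained at k = 1)
  C[2][0] = min over k of (A[2][0] + B[0][0] = 0 + 10 = 10, A[2][1] + B[1][0] = 1 + 3 = 4, A[2][2] + B[2][0] = 5 + 10 = 15) = 4 (attained at k = 1)
  C[2][1] = min over k of (A[2][0] + B[0][1] = 0 + -2 = -2, A[2][1] + B[1][1] = 1 + -3 = -2, A[2][2] + B[2][1] = 5 + 10 = 15) = -2 (attained at k = 0)
  C[2][2] = min over k of (A[2][0] + B[0][2] = 0 + 0 = 0, A[2][1] + B[1][2] = 1 + -4 = -3, A[2][2] + B[2][2] = 5 + 8 = 13) = -3 (attained at k = 1)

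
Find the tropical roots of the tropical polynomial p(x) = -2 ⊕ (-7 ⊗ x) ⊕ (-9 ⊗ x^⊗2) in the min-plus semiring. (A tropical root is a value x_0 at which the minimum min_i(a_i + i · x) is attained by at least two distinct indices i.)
Roots: {2, 5}

Each tropical root is a break point of the lower envelope of the lines y = a_i + i · x (there are 3 lines, with slopes 0, 1, ..., 2). Only the lines that attain the minimum somewhere contribute to roots; other lines are dominated. Here the surviving (envelope) indices are i = 2, i = 1, i = 0.
Intersections between consecutive envelope lines give the roots: for adjacent envelope indices i < j the intersection is x = (a_i − a_j) / (j − i). Reading off the sorted break points: {2, 5}.
Verification: at each break x_0, at least two indices attain the minimum of min_i(a_i + i · x_0).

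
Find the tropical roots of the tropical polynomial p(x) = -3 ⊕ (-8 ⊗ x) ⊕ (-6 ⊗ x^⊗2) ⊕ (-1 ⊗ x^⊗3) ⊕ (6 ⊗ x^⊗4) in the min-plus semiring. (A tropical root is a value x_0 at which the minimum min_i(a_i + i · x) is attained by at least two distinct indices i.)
Roots: {-7, -5, -2, 5}

Each tropical root is a break point of the lower envelope of the lines y = a_i + i · x (there are 5 lines, with slopes 0, 1, ..., 4). Only the lines that attain the minimum somewhere contribute to roots; other lines are dominated. Here the surviving (envelope) indices are i = 4, i = 3, i = 2, i = 1, i = 0.
Intersections between consecutive envelope lines give the roots: for adjacent envelope indices i < j the intersection is x = (a_i − a_j) / (j − i). Reading off the sorted break points: {-7, -5, -2, 5}.
Verification: at each break x_0, at least two indices attain the minimum of min_i(a_i + i · x_0).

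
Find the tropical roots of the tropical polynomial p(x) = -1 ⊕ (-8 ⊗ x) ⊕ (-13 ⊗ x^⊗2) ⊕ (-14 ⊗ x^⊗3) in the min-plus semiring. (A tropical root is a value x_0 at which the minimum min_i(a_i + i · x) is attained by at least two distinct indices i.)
Roots: {1, 5, 7}

Each tropical root is a break point of the lower envelope of the lines y = a_i + i · x (there are 4 lines, with slopes 0, 1, ..., 3). Only the lines that attain the minimum somewhere contribute to roots; other lines are dominated. Here the surviving (envelope) indices are i = 3, i = 2, i = 1, i = 0.
Intersections between consecutive envelope lines give the roots: for adjacent envelope indices i < j the intersection is x = (a_i − a_j) / (j − i). Reading off the sorted break points: {1, 5, 7}.
Verification: at each break x_0, at least two indices attain the minimum of min_i(a_i + i · x_0).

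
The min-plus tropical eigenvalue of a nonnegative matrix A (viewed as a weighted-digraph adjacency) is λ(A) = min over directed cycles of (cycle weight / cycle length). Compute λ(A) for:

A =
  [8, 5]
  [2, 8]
λ(A) = 7/2

Enumerate directed cycles and compute their means (weight / length). Sample:
  cycle 0 → 0: weight = 8, length = 1, mean = 8/1 ≈ 8.000
  cycle 1 → 1: weight = 8, length = 1, mean = 8/1 ≈ 8.000
  cycle 0 → 1 → 0: weight = 7, length = 2, mean = 7/2 ≈ 3.500
  cycle 1 → 0 → 1: weight = 7, length = 2, mean = 7/2 ≈ 3.500
Minimum mean = 3.500, attained e.g. along the cycle 0 → 1 → 0 with weight 7 and length 2. So λ(A) = 7/2 = 7/2.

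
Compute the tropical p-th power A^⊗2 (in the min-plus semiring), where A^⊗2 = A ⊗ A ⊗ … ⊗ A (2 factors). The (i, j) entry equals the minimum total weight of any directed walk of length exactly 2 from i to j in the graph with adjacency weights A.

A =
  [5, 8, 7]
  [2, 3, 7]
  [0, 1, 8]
A^⊗2 =
  [7, 8, 12]
  [5, 6, 9]
  [3, 4, 7]

Each entry (A^⊗2)_ij equals the minimum over all length-2 walks i = v_0 → v_1 → … → v_2 = j of Σ_t A[v_t][v_{t+1}]. For example, for (i, j) = (0, 2) we minimise over 3 possible intermediate vertex sequences; the minimum is 12, attained along the walk 0 → 0 → 2.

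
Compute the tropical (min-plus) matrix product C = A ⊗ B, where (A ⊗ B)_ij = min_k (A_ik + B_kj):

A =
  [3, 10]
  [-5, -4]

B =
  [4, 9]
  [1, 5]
A ⊗ B =
  [7, 12]
  [-3, 1]

Apply the min-plus product entry-by-entry:
  C[0][0] = min over k of (A[0][0] + B[0][0] = 3 + 4 = 7, A[0][1] + B[1][0] = 10 + 1 = 11) = 7 (attained at k = 0)
  C[0][1] = min over k of (A[0][0] + B[0][1] = 3 + 9 = 12, A[0][1] + B[1][1] = 10 + 5 = 15) = 12 (attained at k = 0)
  C[1][0] = min over k of (A[1][0] + B[0][0] = -5 + 4 = -1, A[1][1] + B[1][0] = -4 + 1 = -3) = -3 (attained at k = 1)
  C[1][1] = min over k of (A[1][0] + B[0][1] = -5 + 9 = 4, A[1][1] + B[1][1] = -4 + 5 = 1) = 1 (attained at k = 1)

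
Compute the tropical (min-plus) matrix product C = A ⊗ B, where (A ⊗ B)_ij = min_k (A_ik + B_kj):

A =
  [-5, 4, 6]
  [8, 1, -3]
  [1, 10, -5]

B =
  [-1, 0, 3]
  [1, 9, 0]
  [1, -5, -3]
A ⊗ B =
  [-6, -5, -2]
  [-2, -8, -6]
  [-4, -10, -8]

Apply the min-plus product entry-by-entry:
  C[0][0] = min over k of (A[0][0] + B[0][0] = -5 + -1 = -6, A[0][1] + B[1][0] = 4 + 1 = 5, A[0][2] + B[2][0] = 6 + 1 = 7) = -6 (attained at k = 0)
  C[0][1] = min over k of (A[0][0] + B[0][1] = -5 + 0 = -5, A[0][1] + B[1][1] = 4 + 9 = 13, A[0][2] + B[2][1] = 6 + -5 = 1) = -5 (attained at k = 0)
  C[0][2] = min over k of (A[0][0] + B[0][2] = -5 + 3 = -2, A[0][1] + B[1][2] = 4 + 0 = 4, A[0][2] + B[2][2] = 6 + -3 = 3) = -2 (attained at k = 0)
  C[1][0] = min over k of (A[1][0] + B[0][0] = 8 + -1 = 7, A[1][1] + B[1][0] = 1 + 1 = 2, A[1][2] + B[2][0] = -3 + 1 = -2) = -2 (attained at k = 2)
  C[1][1] = min over k of (A[1][0] + B[0][1] = 8 + 0 = 8, A[1][1] + B[1][1] = 1 + 9 = 10, A[1][2] + B[2][1] = -3 + -5 = -8) = -8 (attained at k = 2)
  C[1][2] = min over k of (A[1][0] + B[0][2] = 8 + 3 = 11, A[1][1] + B[1][2] = 1 + 0 = 1, A[1][2] + B[2][2] = -3 + -3 = -6) = -6 (attained at k = 2)
  C[2][0] = min over k of (A[2][0] + B[0][0] = 1 + -1 = 0, A[2][1] + B[1][0] = 10 + 1 = 11, A[2][2] + B[2][0] = -5 + 1 = -4) = -4 (attained at k = 2)
  C[2][1] = min over k of (A[2][0] + B[0][1] = 1 + 0 = 1, A[2][1] + B[1][1] = 10 + 9 = 19, A[2][2] + B[2][1] = -5 + -5 = -10) = -10 (attained at k = 2)
  C[2][2] = min over k of (A[2][0] + B[0][2] = 1 + 3 = 4, A[2][1] + B[1][2] = 10 + 0 = 10, A[2][2] + B[2][2] = -5 + -3 = -8) = -8 (attained at k = 2)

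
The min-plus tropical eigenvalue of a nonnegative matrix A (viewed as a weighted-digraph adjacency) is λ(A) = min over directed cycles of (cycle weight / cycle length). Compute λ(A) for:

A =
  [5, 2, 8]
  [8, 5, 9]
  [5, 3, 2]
λ(A) = 2

Enumerate directed cycles and compute their means (weight / length). Sample:
  cycle 0 → 0: weight = 5, length = 1, mean = 5/1 ≈ 5.000
  cycle 1 → 1: weight = 5, length = 1, mean = 5/1 ≈ 5.000
  cycle 2 → 2: weight = 2, length = 1, mean = 2/1 ≈ 2.000
  cycle 0 → 1 → 0: weight = 10, length = 2, mean = 10/2 ≈ 5.000
  cycle 0 → 2 → 0: weight = 13, length = 2, mean = 13/2 ≈ 6.500
  cycle 1 → 0 → 1: weight = 10, length = 2, mean = 10/2 ≈ 5.000
Minimum mean = 2.000, attained e.g. along the cycle 2 → 2 with weight 2 and length 1. So λ(A) = 2/1 = 2.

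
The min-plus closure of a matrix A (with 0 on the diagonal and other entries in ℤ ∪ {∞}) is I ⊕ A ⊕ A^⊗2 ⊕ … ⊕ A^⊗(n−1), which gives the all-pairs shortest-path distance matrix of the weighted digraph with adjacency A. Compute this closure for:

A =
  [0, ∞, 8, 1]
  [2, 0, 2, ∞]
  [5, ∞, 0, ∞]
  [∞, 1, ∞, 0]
Closure =
  [0, 2, 4, 1]
  [2, 0, 2, 3]
  [5, 7, 0, 6]
  [3, 1, 3, 0]

This is the Floyd-Warshall all-pairs shortest-path computation. For each intermediate vertex k = 0, 1, …, 3, update dist[i][j] ← min(dist[i][j], dist[i][k] + dist[k][j]). The final matrix gives, for each (i, j), the minimum total weight of any directed path from i to j (possibly empty when i = j).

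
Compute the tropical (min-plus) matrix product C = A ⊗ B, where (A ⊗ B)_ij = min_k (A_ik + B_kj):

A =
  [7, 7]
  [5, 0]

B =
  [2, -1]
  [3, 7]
A ⊗ B =
  [9, 6]
  [3, 4]

Apply the min-plus product entry-by-entry:
  C[0][0] = min over k of (A[0][0] + B[0][0] = 7 + 2 = 9, A[0][1] + B[1][0] = 7 + 3 = 10) = 9 (attained at k = 0)
  C[0][1] = min over k of (A[0][0] + B[0][1] = 7 + -1 = 6, A[0][1] + B[1][1] = 7 + 7 = 14) = 6 (attained at k = 0)
  C[1][0] = min over k of (A[1][0] + B[0][0] = 5 + 2 = 7, A[1][1] + B[1][0] = 0 + 3 = 3) = 3 (attained at k = 1)
  C[1][1] = min over k of (A[1][0] + B[0][1] = 5 + -1 = 4, A[1][1] + B[1][1] = 0 + 7 = 7) = 4 (attained at k = 0)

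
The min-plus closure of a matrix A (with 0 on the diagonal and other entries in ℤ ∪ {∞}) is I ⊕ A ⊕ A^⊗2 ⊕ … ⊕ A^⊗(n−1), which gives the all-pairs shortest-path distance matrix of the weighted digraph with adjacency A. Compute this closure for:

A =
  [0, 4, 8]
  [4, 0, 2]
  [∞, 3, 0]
Closure =
  [0, 4, 6]
  [4, 0, 2]
  [7, 3, 0]

This is the Floyd-Warshall all-pairs shortest-path computation. For each intermediate vertex k = 0, 1, …, 2, update dist[i][j] ← min(dist[i][j], dist[i][k] + dist[k][j]). The final matrix gives, for each (i, j), the minimum total weight of any directed path from i to j (possibly empty when i = j).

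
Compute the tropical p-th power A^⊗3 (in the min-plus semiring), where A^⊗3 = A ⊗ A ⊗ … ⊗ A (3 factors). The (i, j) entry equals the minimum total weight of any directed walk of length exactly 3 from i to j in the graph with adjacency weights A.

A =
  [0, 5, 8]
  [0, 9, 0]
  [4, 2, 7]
A^⊗3 =
  [0, 5, 5]
  [0, 5, 2]
  [2, 4, 9]

Each entry (A^⊗3)_ij equals the minimum over all length-3 walks i = v_0 → v_1 → … → v_3 = j of Σ_t A[v_t][v_{t+1}]. For example, for (i, j) = (0, 2) we minimise over 9 possible intermediate vertex sequences; the minimum is 5, attained along the walk 0 → 0 → 1 → 2.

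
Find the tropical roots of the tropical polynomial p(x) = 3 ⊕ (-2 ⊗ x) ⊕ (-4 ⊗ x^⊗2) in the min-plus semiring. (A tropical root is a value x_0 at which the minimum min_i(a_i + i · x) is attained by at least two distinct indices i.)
Roots: {2, 5}

Each tropical root is a break point of the lower envelope of the lines y = a_i + i · x (there are 3 lines, with slopes 0, 1, ..., 2). Only the lines that attain the minimum somewhere contribute to roots; other lines are dominated. Here the surviving (envelope) indices are i = 2, i = 1, i = 0.
Intersections between consecutive envelope lines give the roots: for adjacent envelope indices i < j the intersection is x = (a_i − a_j) / (j − i). Reading off the sorted break points: {2, 5}.
Verification: at each break x_0, at least two indices attain the minimum of min_i(a_i + i · x_0).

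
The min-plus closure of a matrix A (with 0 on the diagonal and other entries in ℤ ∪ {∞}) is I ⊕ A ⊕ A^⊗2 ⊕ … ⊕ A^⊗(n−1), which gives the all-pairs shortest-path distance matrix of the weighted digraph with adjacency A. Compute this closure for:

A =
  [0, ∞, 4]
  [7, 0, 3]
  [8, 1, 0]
Closure =
  [0, 5, 4]
  [7, 0, 3]
  [8, 1, 0]

This is the Floyd-Warshall all-pairs shortest-path computation. For each intermediate vertex k = 0, 1, …, 2, update dist[i][j] ← min(dist[i][j], dist[i][k] + dist[k][j]). The final matrix gives, for each (i, j), the minimum total weight of any directed path from i to j (possibly empty when i = j).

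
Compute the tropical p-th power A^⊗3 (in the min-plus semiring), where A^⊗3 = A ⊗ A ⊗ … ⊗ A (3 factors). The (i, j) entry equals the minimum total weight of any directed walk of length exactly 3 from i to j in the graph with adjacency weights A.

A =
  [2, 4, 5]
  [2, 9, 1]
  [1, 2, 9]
A^⊗3 =
  [6, 7, 7]
  [4, 6, 4]
  [4, 5, 6]

Each entry (A^⊗3)_ij equals the minimum over all length-3 walks i = v_0 → v_1 → … → v_3 = j of Σ_t A[v_t][v_{t+1}]. For example, for (i, j) = (0, 2) we minimise over 9 possible intermediate vertex sequences; the minimum is 7, attained along the walk 0 → 0 → 1 → 2.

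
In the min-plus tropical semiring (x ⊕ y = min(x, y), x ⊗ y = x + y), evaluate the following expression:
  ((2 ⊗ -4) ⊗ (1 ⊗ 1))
((2 ⊗ -4) ⊗ (1 ⊗ 1)) = 0

Expand innermost to outermost. Recall ⊕ takes the minimum of its arguments and ⊗ takes their sum. Working out the expression ((2 ⊗ -4) ⊗ (1 ⊗ 1)) gives 0.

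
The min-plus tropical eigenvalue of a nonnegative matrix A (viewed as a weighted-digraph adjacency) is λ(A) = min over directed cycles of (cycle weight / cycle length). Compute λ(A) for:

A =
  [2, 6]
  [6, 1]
λ(A) = 1

Enumerate directed cycles and compute their means (weight / length). Sample:
  cycle 0 → 0: weight = 2, length = 1, mean = 2/1 ≈ 2.000
  cycle 1 → 1: weight = 1, length = 1, mean = 1/1 ≈ 1.000
  cycle 0 → 1 → 0: weight = 12, length = 2, mean = 12/2 ≈ 6.000
  cycle 1 → 0 → 1: weight = 12, length = 2, mean = 12/2 ≈ 6.000
Minimum mean = 1.000, attained e.g. along the cycle 1 → 1 with weight 1 and length 1. So λ(A) = 1/1 = 1.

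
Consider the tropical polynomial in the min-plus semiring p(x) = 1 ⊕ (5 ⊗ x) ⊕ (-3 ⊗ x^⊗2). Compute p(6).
p(6) = 1

A tropical monomial a ⊗ x^⊗i evaluates to a + i · x. Evaluating each term at x = 6:
  Term 0 contributes 1 + 0 · 6 = 1
  Term 1 contributes 5 + 1 · 6 = 11
  Term 2 contributes -3 + 2 · 6 = 9
p(6) = ⊕ of these = min[1, 11, 9] = 1.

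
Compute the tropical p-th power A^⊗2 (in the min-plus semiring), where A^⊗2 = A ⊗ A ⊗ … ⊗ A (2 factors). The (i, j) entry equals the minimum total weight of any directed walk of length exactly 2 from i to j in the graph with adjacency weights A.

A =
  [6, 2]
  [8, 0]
A^⊗2 =
  [10, 2]
  [8, 0]

Each entry (A^⊗2)_ij equals the minimum over all length-2 walks i = v_0 → v_1 → … → v_2 = j of Σ_t A[v_t][v_{t+1}]. For example, for (i, j) = (0, 1) we minimise over 2 possible intermediate vertex sequences; the minimum is 2, attained along the walk 0 → 1 → 1.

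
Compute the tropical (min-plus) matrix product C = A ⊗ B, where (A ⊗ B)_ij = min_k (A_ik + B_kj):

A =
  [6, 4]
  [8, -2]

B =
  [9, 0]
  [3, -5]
A ⊗ B =
  [7, -1]
  [1, -7]

Apply the min-plus product entry-by-entry:
  C[0][0] = min over k of (A[0][0] + B[0][0] = 6 + 9 = 15, A[0][1] + B[1][0] = 4 + 3 = 7) = 7 (attained at k = 1)
  C[0][1] = min over k of (A[0][0] + B[0][1] = 6 + 0 = 6, A[0][1] + B[1][1] = 4 + -5 = -1) = -1 (attained at k = 1)
  C[1][0] = min over k of (A[1][0] + B[0][0] = 8 + 9 = 17, A[1][1] + B[1][0] = -2 + 3 = 1) = 1 (attained at k = 1)
  C[1][1] = min over k of (A[1][0] + B[0][1] = 8 + 0 = 8, A[1][1] + B[1][1] = -2 + -5 = -7) = -7 (attained at k = 1)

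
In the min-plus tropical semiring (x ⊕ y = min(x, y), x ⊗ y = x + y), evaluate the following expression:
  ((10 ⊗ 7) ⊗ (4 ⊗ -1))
((10 ⊗ 7) ⊗ (4 ⊗ -1)) = 20

Expand innermost to outermost. Recall ⊕ takes the minimum of its arguments and ⊗ takes their sum. Working out the expression ((10 ⊗ 7) ⊗ (4 ⊗ -1)) gives 20.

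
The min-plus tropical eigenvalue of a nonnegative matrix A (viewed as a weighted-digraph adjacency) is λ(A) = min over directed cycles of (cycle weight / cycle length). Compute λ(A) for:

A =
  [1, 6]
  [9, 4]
λ(A) = 1

Enumerate directed cycles and compute their means (weight / length). Sample:
  cycle 0 → 0: weight = 1, length = 1, mean = 1/1 ≈ 1.000
  cycle 1 → 1: weight = 4, length = 1, mean = 4/1 ≈ 4.000
  cycle 0 → 1 → 0: weight = 15, length = 2, mean = 15/2 ≈ 7.500
  cycle 1 → 0 → 1: weight = 15, length = 2, mean = 15/2 ≈ 7.500
Minimum mean = 1.000, attained e.g. along the cycle 0 → 0 with weight 1 and length 1. So λ(A) = 1/1 = 1.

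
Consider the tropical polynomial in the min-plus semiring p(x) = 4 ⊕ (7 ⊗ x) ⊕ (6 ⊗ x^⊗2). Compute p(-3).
p(-3) = 0

A tropical monomial a ⊗ x^⊗i evaluates to a + i · x. Evaluating each term at x = -3:
  Term 0 contributes 4 + 0 · -3 = 4
  Term 1 contributes 7 + 1 · -3 = 4
  Term 2 contributes 6 + 2 · -3 = 0
p(-3) = ⊕ of these = min[4, 4, 0] = 0.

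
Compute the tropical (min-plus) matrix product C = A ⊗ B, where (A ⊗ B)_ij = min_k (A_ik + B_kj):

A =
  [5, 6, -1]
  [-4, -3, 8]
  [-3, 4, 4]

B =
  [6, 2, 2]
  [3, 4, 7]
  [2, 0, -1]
A ⊗ B =
  [1, -1, -2]
  [0, -2, -2]
  [3, -1, -1]

Apply the min-plus product entry-by-entry:
  C[0][0] = min over k of (A[0][0] + B[0][0] = 5 + 6 = 11, A[0][1] + B[1][0] = 6 + 3 = 9, A[0][2] + B[2][0] = -1 + 2 = 1) = 1 (attained at k = 2)
  C[0][1] = min over k of (A[0][0] + B[0][1] = 5 + 2 = 7, A[0][1] + B[1][1] = 6 + 4 = 10, A[0][2] + B[2][1] = -1 + 0 = -1) = -1 (attained at k = 2)
  C[0][2] = min over k of (A[0][0] + B[0][2] = 5 + 2 = 7, A[0][1] + B[1][2] = 6 + 7 = 13, A[0][2] + B[2][2] = -1 + -1 = -2) = -2 (attained at k = 2)
  C[1][0] = min over k of (A[1][0] + B[0][0] = -4 + 6 = 2, A[1][1] + B[1][0] = -3 + 3 = 0, A[1][2] + B[2][0] = 8 + 2 = 10) = 0 (attained at k = 1)
  C[1][1] = min over k of (A[1][0] + B[0][1] = -4 + 2 = -2, A[1][1] + B[1][1] = -3 + 4 = 1, A[1][2] + B[2][1] = 8 + 0 = 8) = -2 (attained at k = 0)
  C[1][2] = min over k of (A[1][0] + B[0][2] = -4 + 2 = -2, A[1][1] + B[1][2] = -3 + 7 = 4, A[1][2] + B[2][2] = 8 + -1 = 7) = -2 (attained at k = 0)
  C[2][0] = min over k of (A[2][0] + B[0][0] = -3 + 6 = 3, A[2][1] + B[1][0] = 4 + 3 = 7, A[2][2] + B[2][0] = 4 + 2 = 6) = 3 (attained at k = 0)
  C[2][1] = min over k of (A[2][0] + B[0][1] = -3 + 2 = -1, A[2][1] + B[1][1] = 4 + 4 = 8, A[2][2] + B[2][1] = 4 + 0 = 4) = -1 (attained at k = 0)
  C[2][2] = min over k of (A[2][0] + B[0][2] = -3 + 2 = -1, A[2][1] + B[1][2] = 4 + 7 = 11, A[2][2] + B[2][2] = 4 + -1 = 3) = -1 (attained at k = 0)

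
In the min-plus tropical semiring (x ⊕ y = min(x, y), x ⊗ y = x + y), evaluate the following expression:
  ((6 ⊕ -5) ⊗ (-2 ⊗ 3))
((6 ⊕ -5) ⊗ (-2 ⊗ 3)) = -4

Expand innermost to outermost. Recall ⊕ takes the minimum of its arguments and ⊗ takes their sum. Working out the expression ((6 ⊕ -5) ⊗ (-2 ⊗ 3)) gives -4.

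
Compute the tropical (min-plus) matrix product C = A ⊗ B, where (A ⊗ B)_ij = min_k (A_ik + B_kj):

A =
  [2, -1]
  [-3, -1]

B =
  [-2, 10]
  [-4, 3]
A ⊗ B =
  [-5, 2]
  [-5, 2]

Apply the min-plus product entry-by-entry:
  C[0][0] = min over k of (A[0][0] + B[0][0] = 2 + -2 = 0, A[0][1] + B[1][0] = -1 + -4 = -5) = -5 (attained at k = 1)
  C[0][1] = min over k of (A[0][0] + B[0][1] = 2 + 10 = 12, A[0][1] + B[1][1] = -1 + 3 = 2) = 2 (attained at k = 1)
  C[1][0] = min over k of (A[1][0] + B[0][0] = -3 + -2 = -5, A[1][1] + B[1][0] = -1 + -4 = -5) = -5 (attained at k = 0)
  C[1][1] = min over k of (A[1][0] + B[0][1] = -3 + 10 = 7, A[1][1] + B[1][1] = -1 + 3 = 2) = 2 (attained at k = 1)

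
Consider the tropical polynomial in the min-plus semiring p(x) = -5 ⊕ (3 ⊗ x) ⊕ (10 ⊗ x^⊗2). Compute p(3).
p(3) = -5

A tropical monomial a ⊗ x^⊗i evaluates to a + i · x. Evaluating each term at x = 3:
  Term 0 contributes -5 + 0 · 3 = -5
  Term 1 contributes 3 + 1 · 3 = 6
  Term 2 contributes 10 + 2 · 3 = 16
p(3) = ⊕ of these = min[-5, 6, 16] = -5.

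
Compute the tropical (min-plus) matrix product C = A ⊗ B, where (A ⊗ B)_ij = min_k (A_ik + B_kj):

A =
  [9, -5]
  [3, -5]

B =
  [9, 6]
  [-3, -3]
A ⊗ B =
  [-8, -8]
  [-8, -8]

Apply the min-plus product entry-by-entry:
  C[0][0] = min over k of (A[0][0] + B[0][0] = 9 + 9 = 18, A[0][1] + B[1][0] = -5 + -3 = -8) = -8 (attained at k = 1)
  C[0][1] = min over k of (A[0][0] + B[0][1] = 9 + 6 = 15, A[0][1] + B[1][1] = -5 + -3 = -8) = -8 (attained at k = 1)
  C[1][0] = min over k of (A[1][0] + B[0][0] = 3 + 9 = 12, A[1][1] + B[1][0] = -5 + -3 = -8) = -8 (attained at k = 1)
  C[1][1] = min over k of (A[1][0] + B[0][1] = 3 + 6 = 9, A[1][1] + B[1][1] = -5 + -3 = -8) = -8 (attained at k = 1)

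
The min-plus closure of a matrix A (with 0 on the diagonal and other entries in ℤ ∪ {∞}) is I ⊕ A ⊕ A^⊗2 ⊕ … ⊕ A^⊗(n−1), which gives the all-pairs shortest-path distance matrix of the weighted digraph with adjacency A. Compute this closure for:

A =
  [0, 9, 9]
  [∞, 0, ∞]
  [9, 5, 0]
Closure =
  [0, 9, 9]
  [∞, 0, ∞]
  [9, 5, 0]

This is the Floyd-Warshall all-pairs shortest-path computation. For each intermediate vertex k = 0, 1, …, 2, update dist[i][j] ← min(dist[i][j], dist[i][k] + dist[k][j]). The final matrix gives, for each (i, j), the minimum total weight of any directed path from i to j (possibly empty when i = j).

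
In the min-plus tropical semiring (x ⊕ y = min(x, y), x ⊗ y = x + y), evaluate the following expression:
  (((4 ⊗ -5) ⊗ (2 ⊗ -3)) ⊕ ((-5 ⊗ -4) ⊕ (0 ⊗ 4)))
(((4 ⊗ -5) ⊗ (2 ⊗ -3)) ⊕ ((-5 ⊗ -4) ⊕ (0 ⊗ 4))) = -9

Expand innermost to outermost. Recall ⊕ takes the minimum of its arguments and ⊗ takes their sum. Working out the expression (((4 ⊗ -5) ⊗ (2 ⊗ -3)) ⊕ ((-5 ⊗ -4) ⊕ (0 ⊗ 4))) gives -9.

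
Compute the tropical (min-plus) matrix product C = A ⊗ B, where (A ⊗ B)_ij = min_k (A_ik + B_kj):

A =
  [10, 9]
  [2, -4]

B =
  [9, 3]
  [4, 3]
A ⊗ B =
  [13, 12]
  [0, -1]

Apply the min-plus product entry-by-entry:
  C[0][0] = min over k of (A[0][0] + B[0][0] = 10 + 9 = 19, A[0][1] + B[1][0] = 9 + 4 = 13) = 13 (attained at k = 1)
  C[0][1] = min over k of (A[0][0] + B[0][1] = 10 + 3 = 13, A[0][1] + B[1][1] = 9 + 3 = 12) = 12 (attained at k = 1)
  C[1][0] = min over k of (A[1][0] + B[0][0] = 2 + 9 = 11, A[1][1] + B[1][0] = -4 + 4 = 0) = 0 (attained at k = 1)
  C[1][1] = min over k of (A[1][0] + B[0][1] = 2 + 3 = 5, A[1][1] + B[1][1] = -4 + 3 = -1) = -1 (attained at k = 1)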